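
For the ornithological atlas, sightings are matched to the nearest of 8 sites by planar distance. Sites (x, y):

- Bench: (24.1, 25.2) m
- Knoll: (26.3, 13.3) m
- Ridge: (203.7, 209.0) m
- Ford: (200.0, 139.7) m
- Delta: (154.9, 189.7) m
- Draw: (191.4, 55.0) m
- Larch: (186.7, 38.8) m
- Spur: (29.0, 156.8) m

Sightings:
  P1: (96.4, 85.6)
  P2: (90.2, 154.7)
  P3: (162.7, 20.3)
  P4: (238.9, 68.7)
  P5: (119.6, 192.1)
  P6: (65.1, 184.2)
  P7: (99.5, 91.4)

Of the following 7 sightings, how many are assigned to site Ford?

0

P1 → Bench
P2 → Spur
P3 → Larch
P4 → Draw
P5 → Delta
P6 → Spur
P7 → Spur
0 of the 7 go to Ford.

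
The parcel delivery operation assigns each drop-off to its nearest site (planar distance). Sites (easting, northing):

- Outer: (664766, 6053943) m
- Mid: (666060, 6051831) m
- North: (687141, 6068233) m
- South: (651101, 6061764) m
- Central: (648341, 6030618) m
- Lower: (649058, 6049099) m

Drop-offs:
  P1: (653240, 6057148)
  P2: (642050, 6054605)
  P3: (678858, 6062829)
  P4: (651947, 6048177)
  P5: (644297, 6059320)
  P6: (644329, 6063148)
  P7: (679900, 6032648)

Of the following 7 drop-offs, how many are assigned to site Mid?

1

P1 → South
P2 → Lower
P3 → North
P4 → Lower
P5 → South
P6 → South
P7 → Mid
1 of the 7 goes to Mid.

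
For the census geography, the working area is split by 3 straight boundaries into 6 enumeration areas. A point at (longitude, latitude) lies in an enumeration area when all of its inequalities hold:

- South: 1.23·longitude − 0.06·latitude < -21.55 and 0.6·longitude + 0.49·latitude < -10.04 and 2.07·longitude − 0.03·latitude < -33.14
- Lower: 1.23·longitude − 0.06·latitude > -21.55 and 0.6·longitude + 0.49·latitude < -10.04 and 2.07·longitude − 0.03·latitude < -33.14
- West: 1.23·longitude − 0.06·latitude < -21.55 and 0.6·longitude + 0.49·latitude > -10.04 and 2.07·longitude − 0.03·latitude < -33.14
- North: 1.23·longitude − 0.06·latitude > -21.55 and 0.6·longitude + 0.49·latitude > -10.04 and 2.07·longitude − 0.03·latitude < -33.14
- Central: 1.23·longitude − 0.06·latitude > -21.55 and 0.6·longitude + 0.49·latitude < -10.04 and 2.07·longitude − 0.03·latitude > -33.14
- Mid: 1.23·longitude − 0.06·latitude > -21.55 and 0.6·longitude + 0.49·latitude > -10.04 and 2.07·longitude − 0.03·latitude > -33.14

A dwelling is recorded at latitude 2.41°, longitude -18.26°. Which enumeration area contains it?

West

1.23·-18.26 − 0.06·2.41 = -22.604, which is < -21.55
0.6·-18.26 + 0.49·2.41 = -9.775, which is > -10.04
2.07·-18.26 − 0.03·2.41 = -37.870, which is < -33.14
This sign pattern matches West.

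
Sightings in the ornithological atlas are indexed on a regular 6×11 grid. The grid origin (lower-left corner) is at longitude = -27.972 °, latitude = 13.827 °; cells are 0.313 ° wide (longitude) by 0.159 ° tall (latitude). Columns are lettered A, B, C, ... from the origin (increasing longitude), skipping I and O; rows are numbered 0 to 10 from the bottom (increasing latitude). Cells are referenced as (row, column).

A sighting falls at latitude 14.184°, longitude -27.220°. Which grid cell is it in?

Column index: ⌊(-27.220 − -27.972) / 0.313⌋ = ⌊2.403⌋ = 2 → column C
Row offset from origin: ⌊(14.184 − 13.827) / 0.159⌋ = ⌊2.245⌋ = 2 → row 2

(2, C)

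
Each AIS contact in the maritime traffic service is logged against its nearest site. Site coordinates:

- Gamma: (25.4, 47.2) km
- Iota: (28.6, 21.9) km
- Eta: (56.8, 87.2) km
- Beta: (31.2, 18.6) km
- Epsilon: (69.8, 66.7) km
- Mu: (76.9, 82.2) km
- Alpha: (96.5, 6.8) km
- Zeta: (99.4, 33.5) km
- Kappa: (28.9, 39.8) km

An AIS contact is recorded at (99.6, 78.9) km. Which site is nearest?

Mu

Squared distances to each site:
Gamma: 6510.530; Iota: 8290.000; Eta: 1900.730; Beta: 8314.650; Epsilon: 1036.880; Mu: 526.180; Alpha: 5208.020; Zeta: 2061.200; Kappa: 6527.300.
Minimum at Mu.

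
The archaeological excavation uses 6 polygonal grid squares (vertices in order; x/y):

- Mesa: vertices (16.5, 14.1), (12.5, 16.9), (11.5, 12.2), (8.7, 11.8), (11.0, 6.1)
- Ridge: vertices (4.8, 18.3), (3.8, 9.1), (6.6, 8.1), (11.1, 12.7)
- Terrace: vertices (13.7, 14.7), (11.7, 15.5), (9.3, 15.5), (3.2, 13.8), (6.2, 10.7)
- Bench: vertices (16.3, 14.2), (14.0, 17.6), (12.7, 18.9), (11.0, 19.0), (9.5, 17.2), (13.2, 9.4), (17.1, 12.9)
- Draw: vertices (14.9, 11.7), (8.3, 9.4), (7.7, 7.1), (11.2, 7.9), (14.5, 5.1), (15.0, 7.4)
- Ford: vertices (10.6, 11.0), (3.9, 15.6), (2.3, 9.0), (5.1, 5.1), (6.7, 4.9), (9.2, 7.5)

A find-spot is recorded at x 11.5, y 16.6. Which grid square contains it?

Cast a ray rightward from (11.5, 16.6). For each polygon, the edges (by vertex number in listed order) whose endpoints lie on opposite sides of y = 16.6, where each meets that height, and whether that is right or left of the point:
Mesa: 1–2 at x≈12.93 (right), 2–3 at x≈12.44 (right) → 2 crossings.
Ridge: 1–2 at x≈4.62 (left), 4–1 at x≈6.71 (left) → 0 crossings.
Terrace: no edge straddles that height → 0 crossings.
Bench: 1–2 at x≈14.68 (right), 5–6 at x≈9.78 (left) → 1 crossing.
Draw: no edge straddles that height → 0 crossings.
Ford: no edge straddles that height → 0 crossings.
Only Bench has an odd count, so the point is inside Bench.

Bench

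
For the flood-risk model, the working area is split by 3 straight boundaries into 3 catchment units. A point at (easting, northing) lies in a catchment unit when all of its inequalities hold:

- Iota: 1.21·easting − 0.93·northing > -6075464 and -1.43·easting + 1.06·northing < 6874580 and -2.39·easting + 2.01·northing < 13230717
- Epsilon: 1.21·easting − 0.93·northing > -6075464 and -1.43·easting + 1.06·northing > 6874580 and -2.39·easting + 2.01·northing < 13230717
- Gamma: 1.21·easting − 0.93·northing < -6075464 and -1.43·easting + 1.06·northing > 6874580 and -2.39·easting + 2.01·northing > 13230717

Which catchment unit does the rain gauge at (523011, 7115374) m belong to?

1.21·523011 − 0.93·7115374 = -5984454.510, which is > -6075464
-1.43·523011 + 1.06·7115374 = 6794390.710, which is < 6874580
-2.39·523011 + 2.01·7115374 = 13051905.450, which is < 13230717
This sign pattern matches Iota.

Iota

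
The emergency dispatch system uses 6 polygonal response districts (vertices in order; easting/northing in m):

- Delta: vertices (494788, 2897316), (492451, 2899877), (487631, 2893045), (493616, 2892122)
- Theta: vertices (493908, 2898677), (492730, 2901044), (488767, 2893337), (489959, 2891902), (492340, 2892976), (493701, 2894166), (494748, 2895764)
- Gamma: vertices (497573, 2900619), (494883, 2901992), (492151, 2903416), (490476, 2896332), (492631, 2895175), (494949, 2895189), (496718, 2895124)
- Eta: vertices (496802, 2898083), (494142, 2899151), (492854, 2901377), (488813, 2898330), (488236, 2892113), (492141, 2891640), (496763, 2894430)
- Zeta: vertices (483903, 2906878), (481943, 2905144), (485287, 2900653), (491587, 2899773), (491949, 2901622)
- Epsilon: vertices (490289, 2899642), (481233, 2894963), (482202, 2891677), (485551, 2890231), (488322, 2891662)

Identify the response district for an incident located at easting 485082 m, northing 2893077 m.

Cast a ray rightward from (485082, 2893077). For each polygon, the edges (by vertex number in listed order) whose endpoints lie on opposite sides of northing = 2893077, where each meets that height, and whether that is right or left of the point:
Delta: 2–3 at easting≈487653.6 (right), 4–1 at easting≈493831.5 (right) → 2 crossings.
Theta: 3–4 at easting≈488983.0 (right), 5–6 at easting≈492455.5 (right) → 2 crossings.
Gamma: no edge straddles that height → 0 crossings.
Eta: 4–5 at easting≈488325.5 (right), 6–7 at easting≈494521.6 (right) → 2 crossings.
Zeta: no edge straddles that height → 0 crossings.
Epsilon: 2–3 at easting≈481789.2 (left), 5–1 at easting≈488670.8 (right) → 1 crossing.
Only Epsilon has an odd count, so the point is inside Epsilon.

Epsilon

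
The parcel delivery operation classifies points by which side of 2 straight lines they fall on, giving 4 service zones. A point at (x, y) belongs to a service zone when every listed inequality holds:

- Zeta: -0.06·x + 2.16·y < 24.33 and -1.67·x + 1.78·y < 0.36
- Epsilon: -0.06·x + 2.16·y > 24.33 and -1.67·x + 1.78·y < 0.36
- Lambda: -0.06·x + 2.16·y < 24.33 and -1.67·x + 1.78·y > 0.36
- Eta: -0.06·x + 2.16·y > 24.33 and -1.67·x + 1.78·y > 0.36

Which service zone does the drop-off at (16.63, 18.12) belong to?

-0.06·16.63 + 2.16·18.12 = 38.141, which is > 24.33
-1.67·16.63 + 1.78·18.12 = 4.482, which is > 0.36
This sign pattern matches Eta.

Eta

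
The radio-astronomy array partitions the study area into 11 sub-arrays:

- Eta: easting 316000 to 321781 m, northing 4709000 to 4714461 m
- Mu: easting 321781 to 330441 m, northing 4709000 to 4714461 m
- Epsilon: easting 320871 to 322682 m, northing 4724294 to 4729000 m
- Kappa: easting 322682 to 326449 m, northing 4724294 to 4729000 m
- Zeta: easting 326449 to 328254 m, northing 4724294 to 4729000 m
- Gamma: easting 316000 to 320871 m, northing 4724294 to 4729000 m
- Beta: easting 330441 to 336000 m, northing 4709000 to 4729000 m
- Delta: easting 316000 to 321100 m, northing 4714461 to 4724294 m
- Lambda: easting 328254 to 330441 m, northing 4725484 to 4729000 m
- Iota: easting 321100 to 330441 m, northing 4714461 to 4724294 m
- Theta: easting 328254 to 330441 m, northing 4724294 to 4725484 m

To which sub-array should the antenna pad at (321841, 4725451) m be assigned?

The point has easting = 321841 and northing = 4725451.
Only Epsilon satisfies 320871 ≤ easting ≤ 322682 and 4724294 ≤ northing ≤ 4729000.

Epsilon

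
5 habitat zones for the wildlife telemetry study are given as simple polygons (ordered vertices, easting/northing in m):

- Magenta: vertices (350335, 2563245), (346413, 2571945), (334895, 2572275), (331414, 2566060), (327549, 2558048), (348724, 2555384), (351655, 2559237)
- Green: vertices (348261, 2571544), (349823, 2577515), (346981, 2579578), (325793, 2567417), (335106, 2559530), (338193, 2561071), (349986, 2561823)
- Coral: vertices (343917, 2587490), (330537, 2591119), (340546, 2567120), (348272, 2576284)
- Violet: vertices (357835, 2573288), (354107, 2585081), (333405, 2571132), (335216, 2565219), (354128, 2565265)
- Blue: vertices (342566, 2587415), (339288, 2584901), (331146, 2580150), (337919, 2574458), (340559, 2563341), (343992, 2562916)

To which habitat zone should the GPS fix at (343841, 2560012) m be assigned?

Magenta

Cast a ray rightward from (343841, 2560012). For each polygon, the edges (by vertex number in listed order) whose endpoints lie on opposite sides of northing = 2560012, where each meets that height, and whether that is right or left of the point:
Magenta: 4–5 at easting≈328496.4 (left), 7–1 at easting≈351399.8 (right) → 1 crossing.
Green: 4–5 at easting≈334536.9 (left), 5–6 at easting≈336071.6 (left) → 0 crossings.
Coral: no edge straddles that height → 0 crossings.
Violet: no edge straddles that height → 0 crossings.
Blue: no edge straddles that height → 0 crossings.
Only Magenta has an odd count, so the point is inside Magenta.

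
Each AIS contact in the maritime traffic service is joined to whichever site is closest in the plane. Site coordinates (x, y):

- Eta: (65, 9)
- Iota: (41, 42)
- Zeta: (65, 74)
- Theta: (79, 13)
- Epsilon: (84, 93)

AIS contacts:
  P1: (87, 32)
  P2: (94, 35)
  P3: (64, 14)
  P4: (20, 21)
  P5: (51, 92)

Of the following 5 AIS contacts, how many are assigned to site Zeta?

1

P1 → Theta
P2 → Theta
P3 → Eta
P4 → Iota
P5 → Zeta
1 of the 5 goes to Zeta.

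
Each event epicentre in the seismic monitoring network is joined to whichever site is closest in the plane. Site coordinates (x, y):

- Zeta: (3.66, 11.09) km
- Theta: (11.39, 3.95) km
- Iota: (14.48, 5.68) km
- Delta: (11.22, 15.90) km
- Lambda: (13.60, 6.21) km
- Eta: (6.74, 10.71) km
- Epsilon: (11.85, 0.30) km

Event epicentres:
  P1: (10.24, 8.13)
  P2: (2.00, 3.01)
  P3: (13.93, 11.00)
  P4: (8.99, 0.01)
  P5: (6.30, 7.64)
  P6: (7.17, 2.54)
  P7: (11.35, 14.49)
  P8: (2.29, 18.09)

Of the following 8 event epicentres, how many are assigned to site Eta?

P1 → Lambda
P2 → Zeta
P3 → Lambda
P4 → Epsilon
P5 → Eta
P6 → Theta
P7 → Delta
P8 → Zeta
1 of the 8 goes to Eta.

1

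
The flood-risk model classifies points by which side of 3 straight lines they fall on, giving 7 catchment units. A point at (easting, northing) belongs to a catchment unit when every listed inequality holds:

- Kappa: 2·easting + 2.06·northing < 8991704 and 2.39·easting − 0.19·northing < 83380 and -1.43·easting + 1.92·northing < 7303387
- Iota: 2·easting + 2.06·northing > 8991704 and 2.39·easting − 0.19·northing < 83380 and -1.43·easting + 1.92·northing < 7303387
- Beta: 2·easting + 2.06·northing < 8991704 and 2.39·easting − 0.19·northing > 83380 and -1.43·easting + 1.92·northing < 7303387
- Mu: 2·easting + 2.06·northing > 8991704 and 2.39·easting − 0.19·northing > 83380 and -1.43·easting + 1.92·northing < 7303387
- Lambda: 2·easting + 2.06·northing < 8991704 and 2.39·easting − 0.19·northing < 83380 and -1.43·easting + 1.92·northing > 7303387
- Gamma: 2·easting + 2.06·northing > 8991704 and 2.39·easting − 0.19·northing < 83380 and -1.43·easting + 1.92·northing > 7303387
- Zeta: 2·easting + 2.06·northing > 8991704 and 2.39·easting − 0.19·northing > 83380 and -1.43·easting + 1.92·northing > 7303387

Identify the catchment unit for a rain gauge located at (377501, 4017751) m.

2·377501 + 2.06·4017751 = 9031569.060, which is > 8991704
2.39·377501 − 0.19·4017751 = 138854.700, which is > 83380
-1.43·377501 + 1.92·4017751 = 7174255.490, which is < 7303387
This sign pattern matches Mu.

Mu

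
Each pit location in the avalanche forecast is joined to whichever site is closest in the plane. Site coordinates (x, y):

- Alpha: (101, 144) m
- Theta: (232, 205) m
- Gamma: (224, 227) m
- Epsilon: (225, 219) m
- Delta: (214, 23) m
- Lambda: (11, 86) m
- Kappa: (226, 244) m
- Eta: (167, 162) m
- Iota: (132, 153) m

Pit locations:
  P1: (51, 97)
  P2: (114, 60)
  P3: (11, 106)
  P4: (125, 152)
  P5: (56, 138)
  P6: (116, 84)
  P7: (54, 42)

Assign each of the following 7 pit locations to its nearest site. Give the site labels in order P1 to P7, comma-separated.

Lambda, Alpha, Lambda, Iota, Alpha, Alpha, Lambda

P1 → Lambda (d²=1721.00)
P2 → Alpha (d²=7225.00)
P3 → Lambda (d²=400.00)
P4 → Iota (d²=50.00)
P5 → Alpha (d²=2061.00)
P6 → Alpha (d²=3825.00)
P7 → Lambda (d²=3785.00)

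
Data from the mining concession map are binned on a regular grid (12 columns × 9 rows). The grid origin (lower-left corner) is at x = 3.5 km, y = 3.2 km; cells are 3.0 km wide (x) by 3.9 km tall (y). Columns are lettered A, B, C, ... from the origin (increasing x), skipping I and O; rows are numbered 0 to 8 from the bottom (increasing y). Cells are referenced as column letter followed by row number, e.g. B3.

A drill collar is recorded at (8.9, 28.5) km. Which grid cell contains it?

Column index: ⌊(8.9 − 3.5) / 3.0⌋ = ⌊1.800⌋ = 1 → column B
Row offset from origin: ⌊(28.5 − 3.2) / 3.9⌋ = ⌊6.487⌋ = 6 → row 6

B6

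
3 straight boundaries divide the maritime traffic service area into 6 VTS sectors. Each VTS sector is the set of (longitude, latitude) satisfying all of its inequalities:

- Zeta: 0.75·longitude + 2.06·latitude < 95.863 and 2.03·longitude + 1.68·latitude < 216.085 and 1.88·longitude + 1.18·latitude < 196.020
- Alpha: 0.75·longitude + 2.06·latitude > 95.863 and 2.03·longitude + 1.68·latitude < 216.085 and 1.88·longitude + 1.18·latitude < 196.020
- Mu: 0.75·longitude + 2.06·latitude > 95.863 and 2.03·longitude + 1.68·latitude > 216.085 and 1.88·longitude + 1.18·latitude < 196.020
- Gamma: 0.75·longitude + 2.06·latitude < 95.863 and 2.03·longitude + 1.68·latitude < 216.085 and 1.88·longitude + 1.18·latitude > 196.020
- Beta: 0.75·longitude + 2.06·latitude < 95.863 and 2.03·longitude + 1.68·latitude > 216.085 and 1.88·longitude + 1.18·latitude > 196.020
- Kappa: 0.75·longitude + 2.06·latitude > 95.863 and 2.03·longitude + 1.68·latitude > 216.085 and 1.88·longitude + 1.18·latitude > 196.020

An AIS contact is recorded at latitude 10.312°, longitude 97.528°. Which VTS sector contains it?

0.75·97.528 + 2.06·10.312 = 94.389, which is < 95.863
2.03·97.528 + 1.68·10.312 = 215.306, which is < 216.085
1.88·97.528 + 1.18·10.312 = 195.521, which is < 196.020
This sign pattern matches Zeta.

Zeta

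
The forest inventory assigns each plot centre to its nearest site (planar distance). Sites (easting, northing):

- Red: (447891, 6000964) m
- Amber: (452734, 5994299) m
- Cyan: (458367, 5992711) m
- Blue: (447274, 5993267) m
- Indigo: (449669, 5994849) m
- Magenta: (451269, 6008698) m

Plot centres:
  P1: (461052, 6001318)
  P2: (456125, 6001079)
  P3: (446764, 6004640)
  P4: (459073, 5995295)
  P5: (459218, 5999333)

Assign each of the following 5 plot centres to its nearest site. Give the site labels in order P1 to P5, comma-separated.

P1 → Cyan (d²=81289674.00)
P2 → Amber (d²=57467281.00)
P3 → Red (d²=14783105.00)
P4 → Cyan (d²=7175492.00)
P5 → Cyan (d²=44575085.00)

Cyan, Amber, Red, Cyan, Cyan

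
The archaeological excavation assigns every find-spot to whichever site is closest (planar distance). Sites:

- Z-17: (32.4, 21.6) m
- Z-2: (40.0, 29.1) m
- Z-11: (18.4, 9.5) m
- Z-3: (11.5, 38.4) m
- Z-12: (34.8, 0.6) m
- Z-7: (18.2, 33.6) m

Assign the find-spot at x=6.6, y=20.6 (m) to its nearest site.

Z-11

Squared distances to each site:
Z-17: 666.640; Z-2: 1187.810; Z-11: 262.450; Z-3: 340.850; Z-12: 1195.240; Z-7: 303.560.
Minimum at Z-11.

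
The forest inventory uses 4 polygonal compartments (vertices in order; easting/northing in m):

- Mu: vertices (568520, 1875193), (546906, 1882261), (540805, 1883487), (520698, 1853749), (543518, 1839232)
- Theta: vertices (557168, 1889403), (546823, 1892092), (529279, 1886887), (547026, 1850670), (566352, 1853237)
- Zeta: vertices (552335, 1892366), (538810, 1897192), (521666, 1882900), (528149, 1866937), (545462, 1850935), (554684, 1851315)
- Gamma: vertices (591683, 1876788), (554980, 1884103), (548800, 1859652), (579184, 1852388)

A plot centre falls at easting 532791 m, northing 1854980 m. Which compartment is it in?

Cast a ray rightward from (532791, 1854980). For each polygon, the edges (by vertex number in listed order) whose endpoints lie on opposite sides of northing = 1854980, where each meets that height, and whether that is right or left of the point:
Mu: 3–4 at easting≈521530.3 (left), 5–1 at easting≈554466.8 (right) → 1 crossing.
Theta: 3–4 at easting≈544914.0 (right), 5–1 at easting≈565909.4 (right) → 2 crossings.
Zeta: 4–5 at easting≈541085.6 (right), 6–1 at easting≈554474.3 (right) → 2 crossings.
Gamma: 3–4 at easting≈568342.1 (right), 4–1 at easting≈580511.8 (right) → 2 crossings.
Only Mu has an odd count, so the point is inside Mu.

Mu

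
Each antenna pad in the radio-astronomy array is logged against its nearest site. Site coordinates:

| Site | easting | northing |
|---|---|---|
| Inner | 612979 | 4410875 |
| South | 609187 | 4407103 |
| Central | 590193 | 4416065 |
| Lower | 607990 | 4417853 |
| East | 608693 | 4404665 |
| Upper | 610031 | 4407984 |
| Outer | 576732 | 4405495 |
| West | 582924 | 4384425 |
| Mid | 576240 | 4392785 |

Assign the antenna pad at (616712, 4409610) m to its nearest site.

Squared distances to each site:
Inner: 15535514.000; South: 62910674.000; Central: 744924386.000; Lower: 144020333.000; East: 88757386.000; Upper: 47279637.000; Outer: 1615333625.000; West: 1775913169.000; Mid: 1921063409.000.
Minimum at Inner.

Inner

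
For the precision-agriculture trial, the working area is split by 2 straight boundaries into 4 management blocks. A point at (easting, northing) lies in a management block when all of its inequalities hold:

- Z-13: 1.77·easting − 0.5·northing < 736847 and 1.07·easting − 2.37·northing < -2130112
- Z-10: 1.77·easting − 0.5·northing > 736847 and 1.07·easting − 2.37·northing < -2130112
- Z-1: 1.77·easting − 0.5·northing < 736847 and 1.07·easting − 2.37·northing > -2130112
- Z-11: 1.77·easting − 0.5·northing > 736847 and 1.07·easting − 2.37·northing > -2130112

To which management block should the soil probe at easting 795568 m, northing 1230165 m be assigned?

Z-11

1.77·795568 − 0.5·1230165 = 793072.860, which is > 736847
1.07·795568 − 2.37·1230165 = -2064233.290, which is > -2130112
This sign pattern matches Z-11.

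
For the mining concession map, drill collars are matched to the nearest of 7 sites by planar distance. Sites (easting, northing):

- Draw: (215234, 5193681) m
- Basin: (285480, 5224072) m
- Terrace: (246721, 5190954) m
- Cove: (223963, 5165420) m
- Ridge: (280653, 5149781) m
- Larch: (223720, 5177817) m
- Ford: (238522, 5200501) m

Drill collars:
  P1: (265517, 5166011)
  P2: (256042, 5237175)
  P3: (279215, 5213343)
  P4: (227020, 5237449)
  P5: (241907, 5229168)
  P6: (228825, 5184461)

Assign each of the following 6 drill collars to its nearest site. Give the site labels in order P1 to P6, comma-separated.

P1 → Ridge (d²=492511396.00)
P2 → Basin (d²=1038284453.00)
P3 → Basin (d²=154361666.00)
P4 → Ford (d²=1497450708.00)
P5 → Ford (d²=833255114.00)
P6 → Larch (d²=70203761.00)

Ridge, Basin, Basin, Ford, Ford, Larch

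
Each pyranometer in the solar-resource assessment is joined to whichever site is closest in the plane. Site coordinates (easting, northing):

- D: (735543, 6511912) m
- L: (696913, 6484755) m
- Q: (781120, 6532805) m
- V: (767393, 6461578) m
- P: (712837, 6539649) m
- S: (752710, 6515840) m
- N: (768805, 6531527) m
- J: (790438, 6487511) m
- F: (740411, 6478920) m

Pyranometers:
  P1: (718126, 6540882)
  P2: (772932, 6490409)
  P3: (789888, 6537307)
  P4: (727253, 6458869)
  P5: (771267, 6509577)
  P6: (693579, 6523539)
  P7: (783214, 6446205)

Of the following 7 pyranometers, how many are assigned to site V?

1

P1 → P
P2 → J
P3 → Q
P4 → F
P5 → S
P6 → P
P7 → V
1 of the 7 goes to V.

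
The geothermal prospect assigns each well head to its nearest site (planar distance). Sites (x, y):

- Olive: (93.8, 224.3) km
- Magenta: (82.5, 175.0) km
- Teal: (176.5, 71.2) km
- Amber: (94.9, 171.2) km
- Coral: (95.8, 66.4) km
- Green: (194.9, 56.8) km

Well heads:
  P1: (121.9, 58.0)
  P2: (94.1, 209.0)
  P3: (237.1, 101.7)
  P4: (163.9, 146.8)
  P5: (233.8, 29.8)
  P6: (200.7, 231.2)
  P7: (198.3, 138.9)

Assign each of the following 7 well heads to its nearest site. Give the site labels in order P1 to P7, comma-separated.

P1 → Coral (d²=751.77)
P2 → Olive (d²=234.18)
P3 → Green (d²=3796.85)
P4 → Amber (d²=5356.36)
P5 → Green (d²=2242.21)
P6 → Olive (d²=11475.22)
P7 → Teal (d²=5058.53)

Coral, Olive, Green, Amber, Green, Olive, Teal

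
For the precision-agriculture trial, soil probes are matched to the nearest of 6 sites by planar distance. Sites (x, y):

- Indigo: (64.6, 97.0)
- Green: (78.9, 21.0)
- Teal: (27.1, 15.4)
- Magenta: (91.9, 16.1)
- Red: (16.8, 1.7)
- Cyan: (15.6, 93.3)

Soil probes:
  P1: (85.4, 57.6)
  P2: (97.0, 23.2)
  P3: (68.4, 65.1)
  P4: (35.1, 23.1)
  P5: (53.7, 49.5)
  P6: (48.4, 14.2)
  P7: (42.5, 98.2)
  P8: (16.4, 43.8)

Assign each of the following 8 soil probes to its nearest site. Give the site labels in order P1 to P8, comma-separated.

Green, Magenta, Indigo, Teal, Green, Teal, Indigo, Teal

P1 → Green (d²=1381.81)
P2 → Magenta (d²=76.42)
P3 → Indigo (d²=1032.05)
P4 → Teal (d²=123.29)
P5 → Green (d²=1447.29)
P6 → Teal (d²=455.13)
P7 → Indigo (d²=489.85)
P8 → Teal (d²=921.05)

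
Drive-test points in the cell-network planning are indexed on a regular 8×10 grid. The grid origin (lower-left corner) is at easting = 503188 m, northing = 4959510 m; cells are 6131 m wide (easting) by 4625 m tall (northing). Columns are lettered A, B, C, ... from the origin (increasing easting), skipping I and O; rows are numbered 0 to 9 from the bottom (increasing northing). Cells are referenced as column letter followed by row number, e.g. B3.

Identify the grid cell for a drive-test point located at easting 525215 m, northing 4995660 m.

D7

Column index: ⌊(525215 − 503188) / 6131⌋ = ⌊3.593⌋ = 3 → column D
Row offset from origin: ⌊(4995660 − 4959510) / 4625⌋ = ⌊7.816⌋ = 7 → row 7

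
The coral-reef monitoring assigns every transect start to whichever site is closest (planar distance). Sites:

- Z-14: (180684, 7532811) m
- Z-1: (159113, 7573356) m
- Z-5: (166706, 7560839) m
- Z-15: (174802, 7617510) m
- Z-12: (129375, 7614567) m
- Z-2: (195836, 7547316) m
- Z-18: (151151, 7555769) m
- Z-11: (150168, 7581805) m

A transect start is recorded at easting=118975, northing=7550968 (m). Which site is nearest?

Z-18

Squared distances to each site:
Z-14: 4137677330.000; Z-1: 2112281588.000; Z-5: 2375685002.000; Z-15: 7544491693.000; Z-12: 4152992801.000; Z-2: 5920950425.000; Z-18: 1058344577.000; Z-11: 1923923818.000.
Minimum at Z-18.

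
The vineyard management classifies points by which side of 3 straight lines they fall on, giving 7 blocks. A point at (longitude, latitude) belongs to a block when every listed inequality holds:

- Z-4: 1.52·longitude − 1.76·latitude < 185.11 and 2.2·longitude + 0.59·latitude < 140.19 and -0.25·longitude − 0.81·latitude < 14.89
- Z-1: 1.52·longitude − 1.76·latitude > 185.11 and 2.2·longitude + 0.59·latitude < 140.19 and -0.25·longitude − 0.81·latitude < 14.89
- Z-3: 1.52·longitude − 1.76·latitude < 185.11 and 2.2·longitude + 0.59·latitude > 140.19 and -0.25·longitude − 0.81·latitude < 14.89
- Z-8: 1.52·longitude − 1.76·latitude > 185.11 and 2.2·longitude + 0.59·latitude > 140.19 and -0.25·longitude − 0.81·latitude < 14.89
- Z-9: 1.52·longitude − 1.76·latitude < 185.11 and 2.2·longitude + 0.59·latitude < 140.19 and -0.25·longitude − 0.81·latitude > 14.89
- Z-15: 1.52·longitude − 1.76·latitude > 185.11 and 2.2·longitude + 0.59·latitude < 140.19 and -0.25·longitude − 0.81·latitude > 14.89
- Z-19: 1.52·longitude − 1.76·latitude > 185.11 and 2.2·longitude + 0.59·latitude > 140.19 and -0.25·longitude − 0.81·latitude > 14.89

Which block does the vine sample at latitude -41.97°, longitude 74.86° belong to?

1.52·74.86 − 1.76·-41.97 = 187.654, which is > 185.11
2.2·74.86 + 0.59·-41.97 = 139.930, which is < 140.19
-0.25·74.86 − 0.81·-41.97 = 15.281, which is > 14.89
This sign pattern matches Z-15.

Z-15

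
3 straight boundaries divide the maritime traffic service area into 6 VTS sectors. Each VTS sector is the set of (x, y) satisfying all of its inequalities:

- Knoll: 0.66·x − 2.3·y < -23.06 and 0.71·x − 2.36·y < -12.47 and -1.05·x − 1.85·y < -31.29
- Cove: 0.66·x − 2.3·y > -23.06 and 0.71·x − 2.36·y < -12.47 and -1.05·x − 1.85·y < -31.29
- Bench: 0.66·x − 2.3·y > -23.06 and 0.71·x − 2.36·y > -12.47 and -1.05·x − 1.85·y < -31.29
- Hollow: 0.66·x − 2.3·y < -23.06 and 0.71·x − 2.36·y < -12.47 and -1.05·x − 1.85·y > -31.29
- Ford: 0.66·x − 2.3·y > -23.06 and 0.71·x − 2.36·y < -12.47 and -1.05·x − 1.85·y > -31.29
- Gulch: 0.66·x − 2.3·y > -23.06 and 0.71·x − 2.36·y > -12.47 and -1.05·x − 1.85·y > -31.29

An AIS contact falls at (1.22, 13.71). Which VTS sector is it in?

0.66·1.22 − 2.3·13.71 = -30.728, which is < -23.06
0.71·1.22 − 2.36·13.71 = -31.489, which is < -12.47
-1.05·1.22 − 1.85·13.71 = -26.645, which is > -31.29
This sign pattern matches Hollow.

Hollow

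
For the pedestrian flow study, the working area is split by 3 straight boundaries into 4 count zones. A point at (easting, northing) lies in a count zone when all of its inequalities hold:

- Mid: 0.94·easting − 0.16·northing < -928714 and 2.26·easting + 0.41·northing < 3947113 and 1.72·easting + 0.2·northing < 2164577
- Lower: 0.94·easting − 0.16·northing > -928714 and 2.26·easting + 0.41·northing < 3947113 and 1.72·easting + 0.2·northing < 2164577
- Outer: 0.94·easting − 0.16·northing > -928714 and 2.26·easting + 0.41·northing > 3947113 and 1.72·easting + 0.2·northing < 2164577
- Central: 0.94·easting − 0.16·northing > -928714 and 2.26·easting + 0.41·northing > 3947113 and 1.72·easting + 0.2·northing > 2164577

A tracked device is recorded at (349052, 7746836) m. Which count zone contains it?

0.94·349052 − 0.16·7746836 = -911384.880, which is > -928714
2.26·349052 + 0.41·7746836 = 3965060.280, which is > 3947113
1.72·349052 + 0.2·7746836 = 2149736.640, which is < 2164577
This sign pattern matches Outer.

Outer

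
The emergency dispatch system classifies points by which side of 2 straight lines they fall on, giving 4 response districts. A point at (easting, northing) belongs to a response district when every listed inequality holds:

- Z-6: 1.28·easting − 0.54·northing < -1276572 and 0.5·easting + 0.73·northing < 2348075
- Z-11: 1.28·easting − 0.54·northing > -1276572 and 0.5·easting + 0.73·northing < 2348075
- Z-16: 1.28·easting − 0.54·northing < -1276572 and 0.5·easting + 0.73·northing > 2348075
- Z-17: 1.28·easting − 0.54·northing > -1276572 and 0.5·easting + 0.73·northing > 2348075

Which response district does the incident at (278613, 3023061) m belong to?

1.28·278613 − 0.54·3023061 = -1275828.300, which is > -1276572
0.5·278613 + 0.73·3023061 = 2346141.030, which is < 2348075
This sign pattern matches Z-11.

Z-11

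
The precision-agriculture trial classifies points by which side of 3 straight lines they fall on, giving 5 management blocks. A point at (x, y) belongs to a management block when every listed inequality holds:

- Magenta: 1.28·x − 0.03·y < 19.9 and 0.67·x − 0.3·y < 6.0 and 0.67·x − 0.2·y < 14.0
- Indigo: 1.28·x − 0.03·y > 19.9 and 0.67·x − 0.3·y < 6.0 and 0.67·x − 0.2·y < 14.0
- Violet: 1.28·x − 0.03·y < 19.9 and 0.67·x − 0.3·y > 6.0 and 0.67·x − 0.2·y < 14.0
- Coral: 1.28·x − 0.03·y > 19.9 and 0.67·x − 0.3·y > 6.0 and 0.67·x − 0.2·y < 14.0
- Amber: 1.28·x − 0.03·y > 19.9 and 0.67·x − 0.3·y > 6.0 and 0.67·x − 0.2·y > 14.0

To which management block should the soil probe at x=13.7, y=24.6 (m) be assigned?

1.28·13.7 − 0.03·24.6 = 16.798, which is < 19.9
0.67·13.7 − 0.3·24.6 = 1.799, which is < 6.0
0.67·13.7 − 0.2·24.6 = 4.259, which is < 14.0
This sign pattern matches Magenta.

Magenta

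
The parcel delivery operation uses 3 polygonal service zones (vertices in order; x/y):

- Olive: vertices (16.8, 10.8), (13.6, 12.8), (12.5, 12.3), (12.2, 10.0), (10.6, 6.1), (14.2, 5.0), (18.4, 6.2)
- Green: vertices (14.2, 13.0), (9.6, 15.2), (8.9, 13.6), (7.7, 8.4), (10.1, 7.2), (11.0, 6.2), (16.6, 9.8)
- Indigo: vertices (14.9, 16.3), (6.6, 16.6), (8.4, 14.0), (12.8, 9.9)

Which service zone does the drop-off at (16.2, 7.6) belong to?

Cast a ray rightward from (16.2, 7.6). For each polygon, the edges (by vertex number in listed order) whose endpoints lie on opposite sides of y = 7.6, where each meets that height, and whether that is right or left of the point:
Olive: 4–5 at x≈11.22 (left), 7–1 at x≈17.91 (right) → 1 crossing.
Green: 4–5 at x≈9.30 (left), 6–7 at x≈13.18 (left) → 0 crossings.
Indigo: no edge straddles that height → 0 crossings.
Only Olive has an odd count, so the point is inside Olive.

Olive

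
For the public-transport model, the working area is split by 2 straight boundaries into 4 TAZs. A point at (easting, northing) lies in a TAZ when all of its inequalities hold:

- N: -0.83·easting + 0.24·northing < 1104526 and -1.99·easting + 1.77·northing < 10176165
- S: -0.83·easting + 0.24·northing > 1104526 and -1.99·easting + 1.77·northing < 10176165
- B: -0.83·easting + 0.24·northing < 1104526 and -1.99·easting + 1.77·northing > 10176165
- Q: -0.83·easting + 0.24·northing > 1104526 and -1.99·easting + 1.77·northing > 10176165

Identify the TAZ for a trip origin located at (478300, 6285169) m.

-0.83·478300 + 0.24·6285169 = 1111451.560, which is > 1104526
-1.99·478300 + 1.77·6285169 = 10172932.130, which is < 10176165
This sign pattern matches S.

S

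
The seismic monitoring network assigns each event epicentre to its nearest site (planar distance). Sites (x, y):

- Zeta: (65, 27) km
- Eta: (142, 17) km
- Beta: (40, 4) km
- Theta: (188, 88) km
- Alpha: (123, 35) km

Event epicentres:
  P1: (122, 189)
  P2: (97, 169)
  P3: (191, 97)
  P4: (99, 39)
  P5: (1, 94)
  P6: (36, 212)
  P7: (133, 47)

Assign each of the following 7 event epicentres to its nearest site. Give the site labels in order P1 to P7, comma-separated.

P1 → Theta (d²=14557.00)
P2 → Theta (d²=14842.00)
P3 → Theta (d²=90.00)
P4 → Alpha (d²=592.00)
P5 → Zeta (d²=8585.00)
P6 → Zeta (d²=35066.00)
P7 → Alpha (d²=244.00)

Theta, Theta, Theta, Alpha, Zeta, Zeta, Alpha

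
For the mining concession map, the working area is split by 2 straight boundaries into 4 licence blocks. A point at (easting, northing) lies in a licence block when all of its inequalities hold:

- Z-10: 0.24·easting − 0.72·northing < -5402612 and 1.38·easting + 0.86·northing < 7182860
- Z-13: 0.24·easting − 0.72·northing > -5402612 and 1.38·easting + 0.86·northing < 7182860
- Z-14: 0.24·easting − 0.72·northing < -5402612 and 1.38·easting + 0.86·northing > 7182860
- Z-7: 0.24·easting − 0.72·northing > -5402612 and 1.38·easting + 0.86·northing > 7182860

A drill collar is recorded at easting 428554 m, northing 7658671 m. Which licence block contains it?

Z-10

0.24·428554 − 0.72·7658671 = -5411390.160, which is < -5402612
1.38·428554 + 0.86·7658671 = 7177861.580, which is < 7182860
This sign pattern matches Z-10.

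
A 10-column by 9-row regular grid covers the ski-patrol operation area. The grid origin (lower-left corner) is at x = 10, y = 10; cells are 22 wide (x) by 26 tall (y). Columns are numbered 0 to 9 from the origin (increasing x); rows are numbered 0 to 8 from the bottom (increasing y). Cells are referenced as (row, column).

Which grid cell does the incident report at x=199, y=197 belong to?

(7, 8)

Column index: ⌊(199 − 10) / 22⌋ = ⌊8.591⌋ = 8
Row offset from origin: ⌊(197 − 10) / 26⌋ = ⌊7.192⌋ = 7 → row 7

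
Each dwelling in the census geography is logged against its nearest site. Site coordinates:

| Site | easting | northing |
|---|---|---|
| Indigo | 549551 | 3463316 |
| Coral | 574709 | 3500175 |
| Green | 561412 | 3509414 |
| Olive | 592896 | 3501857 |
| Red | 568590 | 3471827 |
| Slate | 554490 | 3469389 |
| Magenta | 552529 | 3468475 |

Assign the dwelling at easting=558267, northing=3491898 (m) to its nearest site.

Green

Squared distances to each site:
Indigo: 892899380.000; Coral: 338848093.000; Green: 316701281.000; Olive: 1298349322.000; Red: 509409370.000; Slate: 520920810.000; Magenta: 581561573.000.
Minimum at Green.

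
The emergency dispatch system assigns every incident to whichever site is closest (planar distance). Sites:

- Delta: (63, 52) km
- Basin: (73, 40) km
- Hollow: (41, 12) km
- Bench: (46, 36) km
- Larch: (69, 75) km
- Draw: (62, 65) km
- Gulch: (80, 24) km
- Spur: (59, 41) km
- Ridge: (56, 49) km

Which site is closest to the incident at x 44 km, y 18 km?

Hollow

Squared distances to each site:
Delta: 1517.000; Basin: 1325.000; Hollow: 45.000; Bench: 328.000; Larch: 3874.000; Draw: 2533.000; Gulch: 1332.000; Spur: 754.000; Ridge: 1105.000.
Minimum at Hollow.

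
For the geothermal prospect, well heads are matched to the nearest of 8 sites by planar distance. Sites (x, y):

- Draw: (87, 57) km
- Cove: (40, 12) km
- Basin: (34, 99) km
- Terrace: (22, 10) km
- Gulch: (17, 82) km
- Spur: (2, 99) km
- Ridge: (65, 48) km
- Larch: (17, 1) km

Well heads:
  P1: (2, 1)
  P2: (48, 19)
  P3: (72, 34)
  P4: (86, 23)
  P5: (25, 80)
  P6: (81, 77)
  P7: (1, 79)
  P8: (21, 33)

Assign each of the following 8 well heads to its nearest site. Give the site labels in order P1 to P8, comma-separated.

Larch, Cove, Ridge, Ridge, Gulch, Draw, Gulch, Terrace

P1 → Larch (d²=225.00)
P2 → Cove (d²=113.00)
P3 → Ridge (d²=245.00)
P4 → Ridge (d²=1066.00)
P5 → Gulch (d²=68.00)
P6 → Draw (d²=436.00)
P7 → Gulch (d²=265.00)
P8 → Terrace (d²=530.00)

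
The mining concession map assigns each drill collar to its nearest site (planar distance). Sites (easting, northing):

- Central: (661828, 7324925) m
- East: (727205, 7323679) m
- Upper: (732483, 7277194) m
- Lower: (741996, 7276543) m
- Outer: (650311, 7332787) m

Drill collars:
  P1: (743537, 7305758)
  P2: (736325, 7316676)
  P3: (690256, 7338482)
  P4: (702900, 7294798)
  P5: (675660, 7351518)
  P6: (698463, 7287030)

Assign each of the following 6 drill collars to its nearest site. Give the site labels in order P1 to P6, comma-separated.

P1 → East (d²=587896465.00)
P2 → East (d²=132216409.00)
P3 → Central (d²=991943433.00)
P4 → Upper (d²=1185054705.00)
P5 → Central (d²=898511873.00)
P6 → Upper (d²=1254107296.00)

East, East, Central, Upper, Central, Upper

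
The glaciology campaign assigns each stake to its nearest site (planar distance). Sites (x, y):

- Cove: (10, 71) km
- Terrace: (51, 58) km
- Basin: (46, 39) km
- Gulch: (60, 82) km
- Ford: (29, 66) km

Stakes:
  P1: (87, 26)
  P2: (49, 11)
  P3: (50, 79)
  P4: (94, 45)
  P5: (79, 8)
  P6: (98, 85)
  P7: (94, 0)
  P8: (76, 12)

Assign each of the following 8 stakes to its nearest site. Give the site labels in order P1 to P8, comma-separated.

P1 → Basin (d²=1850.00)
P2 → Basin (d²=793.00)
P3 → Gulch (d²=109.00)
P4 → Terrace (d²=2018.00)
P5 → Basin (d²=2050.00)
P6 → Gulch (d²=1453.00)
P7 → Basin (d²=3825.00)
P8 → Basin (d²=1629.00)

Basin, Basin, Gulch, Terrace, Basin, Gulch, Basin, Basin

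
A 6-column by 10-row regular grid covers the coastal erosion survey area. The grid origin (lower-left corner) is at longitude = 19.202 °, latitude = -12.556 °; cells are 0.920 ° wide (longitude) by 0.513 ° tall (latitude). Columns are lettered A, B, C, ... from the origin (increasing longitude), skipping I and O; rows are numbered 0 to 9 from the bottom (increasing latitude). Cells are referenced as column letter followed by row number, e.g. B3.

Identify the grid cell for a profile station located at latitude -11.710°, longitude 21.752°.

Column index: ⌊(21.752 − 19.202) / 0.920⌋ = ⌊2.772⌋ = 2 → column C
Row offset from origin: ⌊(-11.710 − -12.556) / 0.513⌋ = ⌊1.649⌋ = 1 → row 1

C1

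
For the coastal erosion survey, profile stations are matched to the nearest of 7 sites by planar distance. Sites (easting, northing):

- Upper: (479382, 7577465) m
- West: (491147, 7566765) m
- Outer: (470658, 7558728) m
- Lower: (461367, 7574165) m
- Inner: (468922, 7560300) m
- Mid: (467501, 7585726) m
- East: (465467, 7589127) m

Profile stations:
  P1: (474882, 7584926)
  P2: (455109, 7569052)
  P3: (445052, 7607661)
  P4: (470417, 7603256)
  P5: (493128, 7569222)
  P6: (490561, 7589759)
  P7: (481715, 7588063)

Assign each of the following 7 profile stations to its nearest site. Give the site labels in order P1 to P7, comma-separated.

Mid, Lower, East, East, West, Upper, Upper

P1 → Mid (d²=55119161.00)
P2 → Lower (d²=65305333.00)
P3 → East (d²=760281381.00)
P4 → East (d²=224131141.00)
P5 → West (d²=9961210.00)
P6 → Upper (d²=276112477.00)
P7 → Upper (d²=117760493.00)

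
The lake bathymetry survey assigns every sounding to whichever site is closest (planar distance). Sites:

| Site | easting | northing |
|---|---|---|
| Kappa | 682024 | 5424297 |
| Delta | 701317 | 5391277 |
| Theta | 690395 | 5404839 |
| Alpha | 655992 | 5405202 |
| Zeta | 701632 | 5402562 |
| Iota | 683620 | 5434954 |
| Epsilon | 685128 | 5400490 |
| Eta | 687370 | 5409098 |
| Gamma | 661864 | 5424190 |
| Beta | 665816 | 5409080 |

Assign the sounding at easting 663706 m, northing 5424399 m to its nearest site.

Gamma

Squared distances to each site:
Kappa: 335559528.000; Delta: 2511654205.000; Theta: 1094896321.000; Alpha: 428030605.000; Zeta: 1915236045.000; Iota: 507975421.000; Epsilon: 1030542365.000; Eta: 794105497.000; Gamma: 3436645.000; Beta: 239123861.000.
Minimum at Gamma.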